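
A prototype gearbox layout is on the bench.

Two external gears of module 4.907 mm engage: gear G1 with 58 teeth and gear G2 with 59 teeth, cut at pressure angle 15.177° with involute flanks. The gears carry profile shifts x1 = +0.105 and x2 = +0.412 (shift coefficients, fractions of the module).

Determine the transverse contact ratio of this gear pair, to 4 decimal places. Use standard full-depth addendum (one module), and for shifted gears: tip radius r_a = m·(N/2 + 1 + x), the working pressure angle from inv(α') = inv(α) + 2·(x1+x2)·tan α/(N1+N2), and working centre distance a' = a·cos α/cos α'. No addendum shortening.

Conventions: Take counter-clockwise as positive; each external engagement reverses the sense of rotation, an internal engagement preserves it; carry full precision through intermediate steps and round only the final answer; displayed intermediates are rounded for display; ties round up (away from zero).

1.9905

topology: single-mesh involute geometry — m = 4.907, 58T/59T pair
base radii: r_b1 = 137.339708, r_b2 = 139.707634
tip radii: r_a1 = 147.725235, r_a2 = 151.685184
inv(α') = inv(15.177°) + 2·(+0.105+0.412)·tan α/(58+59) = 0.00877167  ⇒  α' = 16.84337°
a' = a·cos α / cos α' = 287.0595·cos 15.177°/cos 16.84337° = 289.465272
action lengths: √(r_a1²−r_b1²) = 54.410932, √(r_a2²−r_b2²) = 59.077677
base pitch p_b = π·m·cos α = 14.878118
CR = (54.410932 + 59.077677 − 289.465272·sin 16.84337°)/14.878118 = 1.990455
contact ratio ≈ 1.9905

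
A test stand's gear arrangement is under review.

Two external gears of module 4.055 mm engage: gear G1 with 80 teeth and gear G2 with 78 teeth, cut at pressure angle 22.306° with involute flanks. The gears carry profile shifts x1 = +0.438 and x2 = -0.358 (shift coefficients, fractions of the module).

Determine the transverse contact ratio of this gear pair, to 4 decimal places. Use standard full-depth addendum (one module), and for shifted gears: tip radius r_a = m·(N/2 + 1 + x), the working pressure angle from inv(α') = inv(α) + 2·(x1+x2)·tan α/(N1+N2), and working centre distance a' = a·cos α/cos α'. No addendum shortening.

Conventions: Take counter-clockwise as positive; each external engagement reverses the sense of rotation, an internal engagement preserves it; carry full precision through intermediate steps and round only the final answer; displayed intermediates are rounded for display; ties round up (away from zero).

1.6754

recognized (one external pair, fixed centres): single-mesh tooth geometry, m = 4.055, N1 = 80, N2 = 78
base radii: r_b1 = 150.062570, r_b2 = 146.311006
tip radii: r_a1 = 168.031090, r_a2 = 160.748310
inv(α') = inv(22.306°) + 2·(+0.438-0.358)·tan α/(80+78) = 0.02135453  ⇒  α' = 22.44644°
a' = a·cos α / cos α' = 320.3450·cos 22.306°/cos 22.44644° = 320.668433
action lengths: √(r_a1²−r_b1²) = 75.602065, √(r_a2²−r_b2²) = 66.581594
base pitch p_b = π·m·cos α = 11.785887
CR = (75.602065 + 66.581594 − 320.668433·sin 22.44644°)/11.785887 = 1.675405
contact ratio ≈ 1.6754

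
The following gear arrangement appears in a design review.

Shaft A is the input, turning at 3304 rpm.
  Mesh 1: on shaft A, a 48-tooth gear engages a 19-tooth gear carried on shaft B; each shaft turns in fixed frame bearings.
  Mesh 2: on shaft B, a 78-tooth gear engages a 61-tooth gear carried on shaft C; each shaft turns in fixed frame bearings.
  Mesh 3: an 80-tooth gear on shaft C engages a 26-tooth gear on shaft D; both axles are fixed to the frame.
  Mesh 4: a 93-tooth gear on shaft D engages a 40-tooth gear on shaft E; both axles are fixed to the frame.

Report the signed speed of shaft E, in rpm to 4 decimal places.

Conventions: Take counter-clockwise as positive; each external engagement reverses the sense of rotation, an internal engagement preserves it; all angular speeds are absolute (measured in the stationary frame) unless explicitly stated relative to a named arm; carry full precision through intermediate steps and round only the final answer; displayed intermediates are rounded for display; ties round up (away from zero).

+76354.0431 rpm

recognized (5 fixed axles, 4 meshes): fixed-axis compound train
mesh 1 [48T→19T]: ω = 3304.0000×48/19 = 8346.9474 rpm, sense flips to −
mesh 2 [78T→61T]: ω = 8346.9474×78/61 = 10673.1458 rpm, sense flips to +
mesh 3 [80T→26T]: ω = 10673.1458×80/26 = 32840.4487 rpm, sense flips to −
mesh 4 [93T→40T]: ω = 32840.4487×93/40 = 76354.0431 rpm, sense flips to +
signed output speed = +76354.0431 rpm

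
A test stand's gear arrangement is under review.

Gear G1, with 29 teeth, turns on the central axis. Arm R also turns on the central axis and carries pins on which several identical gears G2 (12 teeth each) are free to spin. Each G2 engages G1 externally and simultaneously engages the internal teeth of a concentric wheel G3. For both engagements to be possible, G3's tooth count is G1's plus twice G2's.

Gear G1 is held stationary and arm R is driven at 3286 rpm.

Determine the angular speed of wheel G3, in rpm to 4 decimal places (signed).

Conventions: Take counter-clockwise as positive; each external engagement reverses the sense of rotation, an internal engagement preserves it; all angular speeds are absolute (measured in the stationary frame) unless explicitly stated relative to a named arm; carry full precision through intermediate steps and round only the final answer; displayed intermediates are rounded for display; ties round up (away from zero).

planetary set (29T centre, 12T on arm, 53T internal) — Willis relation
normalise by the input: solve with ω_arm = 1, then scale by 3286 rpm
ring teeth: 29 + 2·12 = 53
29(ω_sun−ω_arm) = −53(ω_ring−ω_arm),  ω_sun = 0, ω_arm = 1
ω_ring = 1 − (29/53)(0−1) = 82/53
scale: ω_ring = 82/53 × 3286 rpm = +5084.0000 rpm

+5084.0000 rpm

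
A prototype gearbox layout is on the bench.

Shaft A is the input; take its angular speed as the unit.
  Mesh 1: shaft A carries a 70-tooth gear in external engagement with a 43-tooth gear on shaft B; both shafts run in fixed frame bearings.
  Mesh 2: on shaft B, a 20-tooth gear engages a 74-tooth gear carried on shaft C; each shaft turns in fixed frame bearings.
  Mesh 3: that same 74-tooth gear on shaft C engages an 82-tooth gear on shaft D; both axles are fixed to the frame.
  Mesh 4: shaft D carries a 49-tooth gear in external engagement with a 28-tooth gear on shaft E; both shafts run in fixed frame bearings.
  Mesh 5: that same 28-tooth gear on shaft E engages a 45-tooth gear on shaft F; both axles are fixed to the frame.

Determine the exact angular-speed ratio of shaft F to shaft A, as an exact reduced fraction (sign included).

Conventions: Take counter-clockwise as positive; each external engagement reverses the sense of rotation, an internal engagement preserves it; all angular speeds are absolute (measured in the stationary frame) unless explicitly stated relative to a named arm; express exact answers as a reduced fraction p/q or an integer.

-6860/15867

class = fixed-axis compound train [5 meshes; 5 ratios multiply, 5 sense flips]
mesh 1 [70T→43T]: running ratio 70/43, sense −
mesh 2 [20T→74T]: running ratio 700/1591, sense +
mesh 3 [74T→82T]: running ratio 700/1763, sense −
mesh 4 [49T→28T]: running ratio 1225/1763, sense +
mesh 5 [28T→45T]: running ratio 6860/15867, sense −
ω_out/ω_in = -6860/15867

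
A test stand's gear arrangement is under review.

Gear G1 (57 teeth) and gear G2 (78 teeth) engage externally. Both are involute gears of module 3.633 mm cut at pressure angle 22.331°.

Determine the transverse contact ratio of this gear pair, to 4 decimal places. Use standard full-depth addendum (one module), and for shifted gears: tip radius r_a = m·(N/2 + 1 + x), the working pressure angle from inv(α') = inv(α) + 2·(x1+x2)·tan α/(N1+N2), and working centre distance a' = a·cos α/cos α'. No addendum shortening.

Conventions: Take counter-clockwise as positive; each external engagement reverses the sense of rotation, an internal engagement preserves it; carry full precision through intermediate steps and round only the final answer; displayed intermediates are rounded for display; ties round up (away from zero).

1.6762

recognized (one external pair, fixed centres): single-mesh tooth geometry, m = 3.633, N1 = 57, N2 = 78
base radii: r_b1 = 95.775405, r_b2 = 131.061081
tip radii: r_a1 = 107.173500, r_a2 = 145.320000
no profile shift: α' = α, a' = a
action lengths: √(r_a1²−r_b1²) = 48.096058, √(r_a2²−r_b2²) = 62.776552
base pitch p_b = π·m·cos α = 10.557449
CR = (48.096058 + 62.776552 − 245.227500·sin 22.33100°)/10.557449 = 1.676236
contact ratio ≈ 1.6762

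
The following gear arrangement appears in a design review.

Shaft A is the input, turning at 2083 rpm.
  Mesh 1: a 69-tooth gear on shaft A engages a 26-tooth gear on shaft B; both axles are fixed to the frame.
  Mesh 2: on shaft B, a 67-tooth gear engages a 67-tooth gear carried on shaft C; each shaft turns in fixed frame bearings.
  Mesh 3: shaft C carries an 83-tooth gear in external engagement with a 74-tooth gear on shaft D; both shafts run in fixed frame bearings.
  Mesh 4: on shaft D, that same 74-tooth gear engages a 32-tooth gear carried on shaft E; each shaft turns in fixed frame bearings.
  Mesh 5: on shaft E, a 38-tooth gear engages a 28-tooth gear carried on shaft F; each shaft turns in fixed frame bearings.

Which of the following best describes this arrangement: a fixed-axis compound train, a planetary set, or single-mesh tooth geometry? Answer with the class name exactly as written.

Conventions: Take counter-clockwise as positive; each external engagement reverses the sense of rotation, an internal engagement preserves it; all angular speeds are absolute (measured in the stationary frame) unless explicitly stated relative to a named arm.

fixed-axis compound train

5-mesh fixed-axis compound train (all bearings frame-fixed)
classification: fixed-axis compound train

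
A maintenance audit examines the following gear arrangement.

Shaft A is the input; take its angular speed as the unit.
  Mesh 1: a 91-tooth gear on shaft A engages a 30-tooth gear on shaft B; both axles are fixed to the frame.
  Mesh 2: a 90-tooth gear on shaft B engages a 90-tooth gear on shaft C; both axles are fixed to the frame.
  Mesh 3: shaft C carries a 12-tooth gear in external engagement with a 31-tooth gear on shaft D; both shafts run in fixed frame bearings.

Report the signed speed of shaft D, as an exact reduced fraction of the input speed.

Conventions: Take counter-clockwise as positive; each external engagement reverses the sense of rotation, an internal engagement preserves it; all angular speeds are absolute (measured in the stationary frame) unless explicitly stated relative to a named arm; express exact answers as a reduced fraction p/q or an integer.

3-mesh fixed-axis compound train (all bearings frame-fixed)
mesh 1 [91T→30T]: |ω|/ω_in = 1×91/30 = 91/30, sense flips to −
mesh 2 [90T→90T]: |ω|/ω_in = (91/30)×90/90 = 91/30, sense flips to +
mesh 3 [12T→31T]: |ω|/ω_in = (91/30)×12/31 = 182/155, sense flips to −
signed output speed (× input speed) = -182/155

-182/155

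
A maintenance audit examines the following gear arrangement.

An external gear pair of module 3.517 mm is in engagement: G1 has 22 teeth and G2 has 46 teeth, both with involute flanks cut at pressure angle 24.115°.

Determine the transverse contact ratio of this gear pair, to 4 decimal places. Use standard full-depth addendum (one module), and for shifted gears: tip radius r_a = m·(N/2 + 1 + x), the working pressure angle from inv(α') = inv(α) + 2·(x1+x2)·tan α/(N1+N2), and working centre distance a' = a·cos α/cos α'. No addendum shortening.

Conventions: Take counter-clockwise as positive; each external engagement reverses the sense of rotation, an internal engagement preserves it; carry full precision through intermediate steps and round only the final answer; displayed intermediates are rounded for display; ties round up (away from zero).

1.5042

single-mesh involute tooth geometry (22T engaging 46T at module 3.517)
base radii: r_b1 = 35.310679, r_b2 = 73.831420
tip radii: r_a1 = 42.204000, r_a2 = 84.408000
no profile shift: α' = α, a' = a
action lengths: √(r_a1²−r_b1²) = 23.115656, √(r_a2²−r_b2²) = 40.910047
base pitch p_b = π·m·cos α = 10.084706
CR = (23.115656 + 40.910047 − 119.578000·sin 24.11500°)/10.084706 = 1.504237
contact ratio ≈ 1.5042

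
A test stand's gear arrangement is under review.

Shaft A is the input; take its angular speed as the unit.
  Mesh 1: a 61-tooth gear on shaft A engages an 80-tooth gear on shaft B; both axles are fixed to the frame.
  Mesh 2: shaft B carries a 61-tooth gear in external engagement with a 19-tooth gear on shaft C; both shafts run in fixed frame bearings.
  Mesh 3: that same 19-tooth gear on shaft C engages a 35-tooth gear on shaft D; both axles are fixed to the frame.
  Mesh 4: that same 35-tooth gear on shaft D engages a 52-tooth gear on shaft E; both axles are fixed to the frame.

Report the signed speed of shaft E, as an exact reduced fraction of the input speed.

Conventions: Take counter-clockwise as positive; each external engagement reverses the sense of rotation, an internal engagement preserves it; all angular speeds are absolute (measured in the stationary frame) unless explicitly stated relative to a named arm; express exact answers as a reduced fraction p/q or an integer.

4-mesh fixed-axis compound train (all bearings frame-fixed)
mesh 1 [61T→80T]: |ω|/ω_in = 1×61/80 = 61/80, sense flips to −
mesh 2 [61T→19T]: |ω|/ω_in = (61/80)×61/19 = 3721/1520, sense flips to +
mesh 3 [19T→35T]: |ω|/ω_in = (3721/1520)×19/35 = 3721/2800, sense flips to −
mesh 4 [35T→52T]: |ω|/ω_in = (3721/2800)×35/52 = 3721/4160, sense flips to +
signed output speed (× input speed) = 3721/4160

3721/4160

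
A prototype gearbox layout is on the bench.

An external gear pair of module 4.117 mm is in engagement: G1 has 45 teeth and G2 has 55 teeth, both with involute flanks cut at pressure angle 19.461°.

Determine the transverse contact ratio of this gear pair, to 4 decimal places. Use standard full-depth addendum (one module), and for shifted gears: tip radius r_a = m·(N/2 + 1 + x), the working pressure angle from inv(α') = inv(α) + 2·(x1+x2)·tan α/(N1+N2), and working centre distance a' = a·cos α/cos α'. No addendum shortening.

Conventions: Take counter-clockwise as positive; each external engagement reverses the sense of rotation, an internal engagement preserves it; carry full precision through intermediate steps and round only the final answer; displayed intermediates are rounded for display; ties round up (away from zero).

1.7827

single-mesh involute tooth geometry (45T engaging 55T at module 4.117)
base radii: r_b1 = 87.340265, r_b2 = 106.749213
tip radii: r_a1 = 96.749500, r_a2 = 117.334500
no profile shift: α' = α, a' = a
action lengths: √(r_a1²−r_b1²) = 41.619032, √(r_a2²−r_b2²) = 48.703084
base pitch p_b = π·m·cos α = 12.195002
CR = (41.619032 + 48.703084 − 205.850000·sin 19.46100°)/12.195002 = 1.782703
contact ratio ≈ 1.7827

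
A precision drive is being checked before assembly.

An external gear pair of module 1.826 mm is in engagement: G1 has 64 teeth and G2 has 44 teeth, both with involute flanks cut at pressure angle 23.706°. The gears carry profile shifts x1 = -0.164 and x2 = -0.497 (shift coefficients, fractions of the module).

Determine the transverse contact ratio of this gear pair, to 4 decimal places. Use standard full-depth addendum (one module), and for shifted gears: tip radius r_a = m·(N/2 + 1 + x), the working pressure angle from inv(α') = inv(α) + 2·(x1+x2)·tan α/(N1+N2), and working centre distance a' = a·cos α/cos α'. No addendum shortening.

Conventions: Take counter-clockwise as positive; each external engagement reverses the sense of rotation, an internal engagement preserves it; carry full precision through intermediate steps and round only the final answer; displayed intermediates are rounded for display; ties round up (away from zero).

1.7057

topology: single-mesh involute geometry — m = 1.826, 64T/44T pair
base radii: r_b1 = 53.501537, r_b2 = 36.782307
tip radii: r_a1 = 59.958536, r_a2 = 41.090478
inv(α') = inv(23.706°) + 2·(-0.164-0.497)·tan α/(64+44) = 0.01997162  ⇒  α' = 21.97112°
a' = a·cos α / cos α' = 98.6040·cos 23.706°/cos 21.97112° = 97.354446
action lengths: √(r_a1²−r_b1²) = 27.066799, √(r_a2²−r_b2²) = 18.316367
base pitch p_b = π·m·cos α = 5.252501
CR = (27.066799 + 18.316367 − 97.354446·sin 21.97112°)/5.252501 = 1.705674
contact ratio ≈ 1.7057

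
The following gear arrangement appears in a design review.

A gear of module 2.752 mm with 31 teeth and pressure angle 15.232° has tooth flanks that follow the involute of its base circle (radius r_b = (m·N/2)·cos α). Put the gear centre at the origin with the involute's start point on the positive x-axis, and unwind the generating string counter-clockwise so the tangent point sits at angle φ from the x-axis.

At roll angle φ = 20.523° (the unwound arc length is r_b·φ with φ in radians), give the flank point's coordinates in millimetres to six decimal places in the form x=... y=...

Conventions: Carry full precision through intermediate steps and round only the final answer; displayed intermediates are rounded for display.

x=43.713715 y=0.622443

single-mesh involute tooth geometry (31T wheel at module 2.752)
pitch radius r_p = m·N/2 = 2.752·31/2 = 42.656000
base radius r_b = r_p·cos α = 42.656000·cos 15.232° = 41.157491
roll angle φ = 20.523° = 0.35819392 rad
x = r_b·(cos φ + φ·sin φ) = 43.713715
y = r_b·(sin φ − φ·cos φ) = 0.622443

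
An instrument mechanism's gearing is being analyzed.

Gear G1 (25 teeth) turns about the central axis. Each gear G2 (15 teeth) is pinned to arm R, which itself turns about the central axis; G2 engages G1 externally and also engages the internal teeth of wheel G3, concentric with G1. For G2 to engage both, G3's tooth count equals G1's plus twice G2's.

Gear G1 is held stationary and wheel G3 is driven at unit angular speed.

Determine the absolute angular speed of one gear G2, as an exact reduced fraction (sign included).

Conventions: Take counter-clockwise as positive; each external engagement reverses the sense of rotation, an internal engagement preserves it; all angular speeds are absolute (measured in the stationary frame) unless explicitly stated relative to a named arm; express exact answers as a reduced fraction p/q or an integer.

recognized (axles ride arm R): planetary set, 25/15/55 teeth
ring teeth: 25 + 2·15 = 55
25(ω_sun−ω_arm) = −55(ω_ring−ω_arm),  ω_sun = 0, ω_ring = 1
25(0−ω_arm) = −55(1−ω_arm)  ⇒  80·ω_arm = 55  ⇒  ω_arm = 11/16
sun–planet mesh: 25·(0−11/16) = −15·(ω_p−ω_arm)  ⇒  ω_p−ω_arm = 55/48
ω_p = 11/16 + 55/48 = 11/6
exact speed ratio = 11/6

11/6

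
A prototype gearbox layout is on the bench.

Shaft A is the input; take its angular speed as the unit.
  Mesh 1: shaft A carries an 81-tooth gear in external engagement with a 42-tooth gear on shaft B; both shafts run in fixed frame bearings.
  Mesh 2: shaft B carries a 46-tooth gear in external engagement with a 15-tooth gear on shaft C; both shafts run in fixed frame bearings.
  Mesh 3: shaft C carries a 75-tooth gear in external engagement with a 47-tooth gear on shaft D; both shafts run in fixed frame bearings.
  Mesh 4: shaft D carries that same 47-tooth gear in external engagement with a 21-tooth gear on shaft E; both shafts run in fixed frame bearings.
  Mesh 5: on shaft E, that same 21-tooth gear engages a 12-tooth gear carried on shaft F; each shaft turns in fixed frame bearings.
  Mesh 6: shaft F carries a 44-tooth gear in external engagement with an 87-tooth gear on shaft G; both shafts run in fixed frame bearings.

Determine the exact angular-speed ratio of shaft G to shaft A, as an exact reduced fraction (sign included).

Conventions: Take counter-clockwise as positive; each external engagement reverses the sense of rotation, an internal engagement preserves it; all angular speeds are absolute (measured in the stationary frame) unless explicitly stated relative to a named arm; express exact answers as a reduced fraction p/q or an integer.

3795/203

class = fixed-axis compound train [6 meshes; 6 ratios multiply, 6 sense flips]
mesh 1 [81T→42T]: running ratio 27/14, sense −
mesh 2 [46T→15T]: running ratio 207/35, sense +
mesh 3 [75T→47T]: running ratio 3105/329, sense −
mesh 4 [47T→21T]: running ratio 1035/49, sense +
mesh 5 [21T→12T]: running ratio 1035/28, sense −
mesh 6 [44T→87T]: running ratio 3795/203, sense +
ω_out/ω_in = 3795/203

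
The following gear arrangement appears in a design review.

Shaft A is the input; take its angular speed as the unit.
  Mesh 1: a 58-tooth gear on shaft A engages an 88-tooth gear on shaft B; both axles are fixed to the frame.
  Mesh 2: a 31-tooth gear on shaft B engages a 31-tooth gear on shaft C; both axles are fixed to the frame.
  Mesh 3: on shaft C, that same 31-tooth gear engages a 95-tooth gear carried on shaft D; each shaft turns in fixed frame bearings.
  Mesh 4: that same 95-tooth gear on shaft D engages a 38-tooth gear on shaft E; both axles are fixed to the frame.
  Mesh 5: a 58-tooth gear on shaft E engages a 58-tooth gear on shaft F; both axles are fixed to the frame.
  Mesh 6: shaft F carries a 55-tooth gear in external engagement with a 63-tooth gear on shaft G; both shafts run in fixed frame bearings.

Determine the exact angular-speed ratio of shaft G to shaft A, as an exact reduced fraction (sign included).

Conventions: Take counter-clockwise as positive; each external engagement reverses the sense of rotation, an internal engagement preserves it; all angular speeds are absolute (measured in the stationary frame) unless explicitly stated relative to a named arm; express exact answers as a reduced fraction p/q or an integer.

class = fixed-axis compound train [6 meshes; 6 ratios multiply, 6 sense flips]
mesh 1 [58T→88T]: running ratio 29/44, sense −
mesh 2 [31T→31T]: running ratio 29/44, sense +
mesh 3 [31T→95T]: running ratio 899/4180, sense −
mesh 4 [95T→38T]: running ratio 899/1672, sense +
mesh 5 [58T→58T]: running ratio 899/1672, sense −
mesh 6 [55T→63T]: running ratio 4495/9576, sense +
ω_out/ω_in = 4495/9576

4495/9576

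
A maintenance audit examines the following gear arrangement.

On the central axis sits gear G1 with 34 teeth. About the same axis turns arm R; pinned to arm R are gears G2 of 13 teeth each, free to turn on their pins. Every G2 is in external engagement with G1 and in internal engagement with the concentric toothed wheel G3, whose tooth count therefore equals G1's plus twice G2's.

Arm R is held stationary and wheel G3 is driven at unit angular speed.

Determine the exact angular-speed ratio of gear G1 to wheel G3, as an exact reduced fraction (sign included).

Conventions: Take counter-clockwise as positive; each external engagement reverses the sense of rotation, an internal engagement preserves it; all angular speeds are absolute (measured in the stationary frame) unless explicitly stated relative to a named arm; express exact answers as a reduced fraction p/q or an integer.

topology: planetary set — G1 34T / G2 13T / G3 60T, arm = carrier (Willis)
ring teeth: 34 + 2·13 = 60
34(ω_sun−ω_arm) = −60(ω_ring−ω_arm),  ω_arm = 0, ω_ring = 1
ω_sun = 0 − (60/34)(1−0) = -30/17
ω_out/ω_in = -30/17

-30/17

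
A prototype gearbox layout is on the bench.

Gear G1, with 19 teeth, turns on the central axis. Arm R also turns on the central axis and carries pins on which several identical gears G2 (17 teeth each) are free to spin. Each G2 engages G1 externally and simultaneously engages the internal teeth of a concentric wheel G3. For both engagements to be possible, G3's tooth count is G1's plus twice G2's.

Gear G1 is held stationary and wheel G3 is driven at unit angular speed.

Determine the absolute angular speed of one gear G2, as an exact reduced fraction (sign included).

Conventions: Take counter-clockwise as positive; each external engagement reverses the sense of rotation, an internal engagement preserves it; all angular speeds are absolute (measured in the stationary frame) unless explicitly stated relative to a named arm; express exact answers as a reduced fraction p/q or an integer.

53/34

topology: planetary set — G1 19T / G2 17T / G3 53T, arm = carrier (Willis)
ring teeth: 19 + 2·17 = 53
19(ω_sun−ω_arm) = −53(ω_ring−ω_arm),  ω_sun = 0, ω_ring = 1
19(0−ω_arm) = −53(1−ω_arm)  ⇒  72·ω_arm = 53  ⇒  ω_arm = 53/72
sun–planet mesh: 19·(0−53/72) = −17·(ω_p−ω_arm)  ⇒  ω_p−ω_arm = 1007/1224
ω_p = 53/72 + 1007/1224 = 53/34
exact speed ratio = 53/34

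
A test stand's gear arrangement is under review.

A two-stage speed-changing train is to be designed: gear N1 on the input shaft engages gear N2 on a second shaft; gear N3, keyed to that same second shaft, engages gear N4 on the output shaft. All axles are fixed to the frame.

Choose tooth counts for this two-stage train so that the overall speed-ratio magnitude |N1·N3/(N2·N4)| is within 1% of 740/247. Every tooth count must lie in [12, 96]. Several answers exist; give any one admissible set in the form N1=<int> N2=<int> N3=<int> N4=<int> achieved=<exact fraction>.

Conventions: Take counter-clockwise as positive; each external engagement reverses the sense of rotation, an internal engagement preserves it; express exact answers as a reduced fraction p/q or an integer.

class = fixed-axis compound train [2-stage, 740/247 wanted]
target = 740/247 in lowest terms: an exact hit needs N1·N3 = k·740 and N2·N4 = k·247 for one integer k, every count in [12, 96]; additionally prefer no 1:1 stage (N1 ≠ N2, N3 ≠ N4)
k = 1: N1·N3 = 740 = 20·37, N2·N4 = 247 = 13·19
achieved = 20·37/(13·19) = 740/247; |achieved − target| = 0 ≤ 37/1235 ✓

N1=20 N2=13 N3=37 N4=19 achieved=740/247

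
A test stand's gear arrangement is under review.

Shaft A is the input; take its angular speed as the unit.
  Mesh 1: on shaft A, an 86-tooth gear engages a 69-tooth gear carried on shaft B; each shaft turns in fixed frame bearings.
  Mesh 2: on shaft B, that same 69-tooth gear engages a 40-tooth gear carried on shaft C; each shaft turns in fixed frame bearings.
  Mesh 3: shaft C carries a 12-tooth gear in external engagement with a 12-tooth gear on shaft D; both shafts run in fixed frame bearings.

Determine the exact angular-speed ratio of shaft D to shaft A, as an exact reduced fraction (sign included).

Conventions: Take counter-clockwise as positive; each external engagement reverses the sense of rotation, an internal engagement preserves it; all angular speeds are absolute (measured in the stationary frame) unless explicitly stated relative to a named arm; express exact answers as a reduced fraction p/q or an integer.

-43/20

class = fixed-axis compound train [3 meshes; 3 ratios multiply, 3 sense flips]
mesh 1 [86T→69T]: running ratio 86/69, sense −
mesh 2 [69T→40T]: running ratio 43/20, sense +
mesh 3 [12T→12T]: running ratio 43/20, sense −
ω_out/ω_in = -43/20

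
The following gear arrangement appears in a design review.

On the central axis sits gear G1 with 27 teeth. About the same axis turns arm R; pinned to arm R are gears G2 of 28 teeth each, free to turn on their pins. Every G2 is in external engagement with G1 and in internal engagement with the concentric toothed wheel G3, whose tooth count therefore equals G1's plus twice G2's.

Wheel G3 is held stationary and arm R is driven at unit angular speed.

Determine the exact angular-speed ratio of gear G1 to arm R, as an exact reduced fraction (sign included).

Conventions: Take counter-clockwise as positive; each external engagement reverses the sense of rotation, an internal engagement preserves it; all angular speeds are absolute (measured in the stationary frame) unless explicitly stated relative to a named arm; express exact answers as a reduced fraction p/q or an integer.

110/27

class = planetary set [G3 = 27+2·28 = 83; Willis about the carrier]
ring teeth: 27 + 2·28 = 83
27(ω_sun−ω_arm) = −83(ω_ring−ω_arm),  ω_ring = 0, ω_arm = 1
ω_sun = 1 − (83/27)(0−1) = 110/27
ω_out/ω_in = 110/27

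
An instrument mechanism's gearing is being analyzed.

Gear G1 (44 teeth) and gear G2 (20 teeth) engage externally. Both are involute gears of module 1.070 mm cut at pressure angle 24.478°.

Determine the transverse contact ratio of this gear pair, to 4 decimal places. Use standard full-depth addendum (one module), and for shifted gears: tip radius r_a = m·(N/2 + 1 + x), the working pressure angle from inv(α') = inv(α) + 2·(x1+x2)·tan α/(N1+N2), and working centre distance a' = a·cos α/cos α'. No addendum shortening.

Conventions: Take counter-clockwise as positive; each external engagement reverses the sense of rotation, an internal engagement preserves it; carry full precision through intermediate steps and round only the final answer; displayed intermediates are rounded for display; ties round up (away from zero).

1.4818

class = single-mesh tooth geometry [involute pair 44T × 20T, m = 1.070]
base radii: r_b1 = 21.424235, r_b2 = 9.738289
tip radii: r_a1 = 24.610000, r_a2 = 11.770000
no profile shift: α' = α, a' = a
action lengths: √(r_a1²−r_b1²) = 12.110089, √(r_a2²−r_b2²) = 6.610494
base pitch p_b = π·m·cos α = 3.059374
CR = (12.110089 + 6.610494 − 34.240000·sin 24.47800°)/3.059374 = 1.481823
contact ratio ≈ 1.4818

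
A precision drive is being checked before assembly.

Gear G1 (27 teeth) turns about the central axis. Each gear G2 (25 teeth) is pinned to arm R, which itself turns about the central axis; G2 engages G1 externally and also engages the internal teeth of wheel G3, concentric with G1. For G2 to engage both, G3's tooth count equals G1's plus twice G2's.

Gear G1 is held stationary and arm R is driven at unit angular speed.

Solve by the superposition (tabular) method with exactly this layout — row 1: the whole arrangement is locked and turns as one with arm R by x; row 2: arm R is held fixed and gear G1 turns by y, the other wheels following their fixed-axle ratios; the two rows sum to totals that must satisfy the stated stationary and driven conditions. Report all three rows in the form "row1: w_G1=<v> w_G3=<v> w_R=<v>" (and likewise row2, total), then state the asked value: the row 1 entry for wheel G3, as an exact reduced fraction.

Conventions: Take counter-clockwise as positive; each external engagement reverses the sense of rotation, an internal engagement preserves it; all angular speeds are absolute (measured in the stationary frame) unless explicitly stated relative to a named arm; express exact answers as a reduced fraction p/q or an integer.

planetary set (27T centre, 25T on arm, 77T internal) — Willis relation
superposition row 1 [locked train]: every member turns x
row 2 — arm fixed, fixed-axis ratios: sun y, ring −(27/77)·y, arm 0
boundary: total ω_sun = x + y = 0 and total ω_arm = x = 1  ⇒  y = -1, x = 1
row 2 ring = −(27/77)·(-1) = 27/77
totals (row 1 + row 2): sun 1 + (-1) = 0, ring 1 + 27/77 = 104/77, arm 1 + 0 = 1
asked cell (row1, ring) = 1

row1: w_G1=1 w_G3=1 w_R=1
row2: w_G1=-1 w_G3=27/77 w_R=0
total: w_G1=0 w_G3=104/77 w_R=1
asked value: 1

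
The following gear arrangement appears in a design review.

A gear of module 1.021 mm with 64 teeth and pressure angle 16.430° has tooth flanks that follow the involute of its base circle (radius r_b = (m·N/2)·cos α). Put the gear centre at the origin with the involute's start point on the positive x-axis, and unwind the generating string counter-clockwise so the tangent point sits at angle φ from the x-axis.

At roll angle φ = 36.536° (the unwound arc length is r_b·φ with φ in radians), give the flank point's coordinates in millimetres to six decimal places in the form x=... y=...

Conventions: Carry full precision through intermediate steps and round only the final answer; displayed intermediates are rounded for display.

x=37.076077 y=2.600039

topology: single-mesh involute geometry — m = 1.021, N = 64
pitch radius r_p = m·N/2 = 1.021·64/2 = 32.672000
base radius r_b = r_p·cos α = 32.672000·cos 16.430° = 31.337872
roll angle φ = 36.536° = 0.63767350 rad
x = r_b·(cos φ + φ·sin φ) = 37.076077
y = r_b·(sin φ − φ·cos φ) = 2.600039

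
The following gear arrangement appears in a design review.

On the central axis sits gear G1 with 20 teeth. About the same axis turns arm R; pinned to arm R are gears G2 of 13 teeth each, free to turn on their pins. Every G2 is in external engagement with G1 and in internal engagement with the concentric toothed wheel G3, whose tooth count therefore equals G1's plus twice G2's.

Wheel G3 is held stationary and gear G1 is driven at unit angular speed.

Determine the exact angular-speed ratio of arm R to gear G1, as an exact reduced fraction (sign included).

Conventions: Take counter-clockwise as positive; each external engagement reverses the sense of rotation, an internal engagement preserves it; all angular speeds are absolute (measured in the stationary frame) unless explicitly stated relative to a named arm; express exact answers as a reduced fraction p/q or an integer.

class = planetary set [G3 = 20+2·13 = 46; Willis about the carrier]
ring teeth: 20 + 2·13 = 46
20(ω_sun−ω_arm) = −46(ω_ring−ω_arm),  ω_ring = 0, ω_sun = 1
20(1−ω_arm) = −46(0−ω_arm)  ⇒  66·ω_arm = 20  ⇒  ω_arm = 10/33
ω_out/ω_in = 10/33

10/33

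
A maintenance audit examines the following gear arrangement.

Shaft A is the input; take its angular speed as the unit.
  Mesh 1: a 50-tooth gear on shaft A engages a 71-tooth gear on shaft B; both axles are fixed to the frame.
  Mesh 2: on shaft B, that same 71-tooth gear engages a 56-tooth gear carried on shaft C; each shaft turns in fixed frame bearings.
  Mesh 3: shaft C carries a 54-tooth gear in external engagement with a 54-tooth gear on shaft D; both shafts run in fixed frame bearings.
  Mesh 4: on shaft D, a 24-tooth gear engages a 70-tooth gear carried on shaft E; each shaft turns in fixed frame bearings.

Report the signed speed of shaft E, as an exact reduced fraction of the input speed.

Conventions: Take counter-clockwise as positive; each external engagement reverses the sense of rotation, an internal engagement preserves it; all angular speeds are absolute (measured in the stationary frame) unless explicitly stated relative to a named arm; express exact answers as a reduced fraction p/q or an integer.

4-mesh fixed-axis compound train (all bearings frame-fixed)
mesh 1 [50T→71T]: |ω|/ω_in = 1×50/71 = 50/71, sense flips to −
mesh 2 [71T→56T]: |ω|/ω_in = (50/71)×71/56 = 25/28, sense flips to +
mesh 3 [54T→54T]: |ω|/ω_in = (25/28)×54/54 = 25/28, sense flips to −
mesh 4 [24T→70T]: |ω|/ω_in = (25/28)×24/70 = 15/49, sense flips to +
signed output speed (× input speed) = 15/49

15/49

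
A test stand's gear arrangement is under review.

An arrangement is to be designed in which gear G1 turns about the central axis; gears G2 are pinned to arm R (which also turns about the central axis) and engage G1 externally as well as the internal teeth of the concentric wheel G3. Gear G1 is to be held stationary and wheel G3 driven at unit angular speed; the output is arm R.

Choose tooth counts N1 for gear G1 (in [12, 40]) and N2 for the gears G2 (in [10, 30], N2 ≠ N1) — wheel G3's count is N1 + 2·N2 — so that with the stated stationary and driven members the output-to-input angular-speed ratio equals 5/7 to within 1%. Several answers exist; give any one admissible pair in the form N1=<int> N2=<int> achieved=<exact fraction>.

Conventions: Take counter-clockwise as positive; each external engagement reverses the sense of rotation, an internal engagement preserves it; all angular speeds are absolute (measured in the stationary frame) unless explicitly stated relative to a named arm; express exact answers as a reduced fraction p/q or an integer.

class = planetary set [ratio 5/7 wanted; Willis about the carrier]
Willis with ω_sun = 0: ω_arm/ω_ring = N3/(N1+N3); set equal to 5/7  ⇒  N3/N1 = (5/7)/(1 − 5/7) = 5/2
N3 = N1 + 2·N2  ⇒  N2/N1 = (N3/N1 − 1)/2 = (5/2 − 1)/2 = 3/4
smallest multiple with N1 ≥ 12 and N2 ≥ 10: k = 4  ⇒  N1 = 4·4 = 16, N2 = 4·3 = 12 (N1 ≤ 40, N2 ≤ 30, N2 ≠ N1 ✓), N3 = 16 + 2·12 = 40
check: N3/(N1+N3) with N1 = 16, N3 = 40 gives 5/7; |achieved − target| = 0 ≤ 1/140 ✓

N1=16 N2=12 achieved=5/7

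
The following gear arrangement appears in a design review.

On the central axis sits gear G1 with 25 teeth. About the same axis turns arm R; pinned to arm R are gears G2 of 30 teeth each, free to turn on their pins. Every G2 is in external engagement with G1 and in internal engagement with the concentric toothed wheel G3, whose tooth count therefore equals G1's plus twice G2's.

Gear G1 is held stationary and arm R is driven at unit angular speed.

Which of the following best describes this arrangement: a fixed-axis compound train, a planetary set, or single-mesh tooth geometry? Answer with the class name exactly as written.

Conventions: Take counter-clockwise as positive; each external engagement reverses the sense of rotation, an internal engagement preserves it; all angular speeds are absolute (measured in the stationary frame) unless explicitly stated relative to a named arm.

planetary set (25T centre, 30T on arm, 85T internal) — Willis relation
classification: planetary set

planetary set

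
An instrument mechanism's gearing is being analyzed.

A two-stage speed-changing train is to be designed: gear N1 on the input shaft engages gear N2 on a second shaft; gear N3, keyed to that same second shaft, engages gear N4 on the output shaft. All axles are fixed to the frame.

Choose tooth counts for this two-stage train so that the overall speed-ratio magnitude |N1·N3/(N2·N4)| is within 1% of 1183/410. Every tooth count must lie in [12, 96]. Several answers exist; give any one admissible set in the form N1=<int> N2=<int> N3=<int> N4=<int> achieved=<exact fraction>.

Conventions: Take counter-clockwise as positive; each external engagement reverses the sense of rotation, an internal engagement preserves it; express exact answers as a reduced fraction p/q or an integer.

N1=26 N2=20 N3=91 N4=41 achieved=1183/410

topology: fixed-axis compound train — 2 stages, target 1183/410
target = 1183/410 in lowest terms: an exact hit needs N1·N3 = k·1183 and N2·N4 = k·410 for one integer k, every count in [12, 96]; additionally prefer no 1:1 stage (N1 ≠ N2, N3 ≠ N4)
k = 1: no 1:1-free in-range split of k·1183 and k·410 into factor pairs; take k = 2
k = 2: N1·N3 = 2366 = 26·91, N2·N4 = 820 = 20·41
achieved = 26·91/(20·41) = 1183/410; |achieved − target| = 0 ≤ 1183/41000 ✓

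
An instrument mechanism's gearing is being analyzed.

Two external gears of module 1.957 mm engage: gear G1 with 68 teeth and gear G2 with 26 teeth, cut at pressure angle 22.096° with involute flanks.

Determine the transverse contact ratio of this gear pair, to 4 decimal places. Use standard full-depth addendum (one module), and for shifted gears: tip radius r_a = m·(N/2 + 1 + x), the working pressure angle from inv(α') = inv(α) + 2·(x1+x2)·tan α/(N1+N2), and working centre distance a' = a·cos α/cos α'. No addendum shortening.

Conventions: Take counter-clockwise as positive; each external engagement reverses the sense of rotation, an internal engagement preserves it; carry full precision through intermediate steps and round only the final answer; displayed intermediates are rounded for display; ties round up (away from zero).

topology: single-mesh involute geometry — m = 1.957, 68T/26T pair
base radii: r_b1 = 61.651110, r_b2 = 23.572483
tip radii: r_a1 = 68.495000, r_a2 = 27.398000
no profile shift: α' = α, a' = a
action lengths: √(r_a1²−r_b1²) = 29.844693, √(r_a2²−r_b2²) = 13.963826
base pitch p_b = π·m·cos α = 5.696549
CR = (29.844693 + 13.963826 − 91.979000·sin 22.09600°)/5.696549 = 1.616722
contact ratio ≈ 1.6167

1.6167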